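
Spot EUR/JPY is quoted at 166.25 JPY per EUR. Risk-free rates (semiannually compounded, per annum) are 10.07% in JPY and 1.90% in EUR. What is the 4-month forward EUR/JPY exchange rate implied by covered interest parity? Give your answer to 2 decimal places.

By covered interest parity, F = S · (1+r_JPY/2)^(2T) / (1+r_EUR/2)^(2T)
= 166.25 × 1.033291 / 1.006323 = 166.25 × 1.026799
F = 170.71 JPY per EUR

170.71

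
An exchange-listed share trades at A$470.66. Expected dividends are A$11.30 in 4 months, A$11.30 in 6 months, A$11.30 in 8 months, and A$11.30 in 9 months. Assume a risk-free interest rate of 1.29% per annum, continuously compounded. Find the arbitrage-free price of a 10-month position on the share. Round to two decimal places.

A$430.39

PV(dividends) I = 11.30·e^(−0.0129·4/12) + 11.30·e^(−0.0129·6/12) + 11.30·e^(−0.0129·8/12) + 11.30·e^(−0.0129·9/12)
I = 11.2515 + 11.2273 + 11.2032 + 11.1912 = 44.8732
F = (S − I)·e^(rT) = (470.66 − 44.8732) · e^(0.0129·10/12)
= 425.7868 · e^0.010750 = 425.7868 × 1.010808 = A$430.39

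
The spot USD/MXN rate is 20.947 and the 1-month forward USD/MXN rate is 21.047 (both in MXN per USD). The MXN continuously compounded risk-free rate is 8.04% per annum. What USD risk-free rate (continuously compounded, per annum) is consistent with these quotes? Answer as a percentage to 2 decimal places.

F = S·e^((r_MXN − r_USD)T) ⇒ r_USD = r_MXN − ln(F/S)/T
ln(21.047/20.947) = 0.004763; /(1/12) = 0.057156
r_USD = 0.0804 − 0.057156 = 0.023244
r_USD = 2.32%

2.32%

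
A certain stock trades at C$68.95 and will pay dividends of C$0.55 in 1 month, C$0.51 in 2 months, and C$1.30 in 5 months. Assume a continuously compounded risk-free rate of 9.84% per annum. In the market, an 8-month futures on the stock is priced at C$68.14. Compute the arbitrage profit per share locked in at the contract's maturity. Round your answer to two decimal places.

PV(dividends) I = 0.55·e^(−0.0984·1/12) + 0.51·e^(−0.0984·2/12) + 1.30·e^(−0.0984·5/12) = 2.2950
Fair futures F* = (S − I)·e^(rT) = (68.95 − 2.2950)·e^0.065600 = 66.6550 × 1.067800 = 71.1742
Market C$68.14 < fair 71.1742: forward underpriced → reverse cash-and-carry (short the stock, invest proceeds at r, pay the dividends, go long the forward).
Profit at T = |F_mkt − F*| = |68.14 − 71.1742| = C$3.03 per share

C$3.03 per share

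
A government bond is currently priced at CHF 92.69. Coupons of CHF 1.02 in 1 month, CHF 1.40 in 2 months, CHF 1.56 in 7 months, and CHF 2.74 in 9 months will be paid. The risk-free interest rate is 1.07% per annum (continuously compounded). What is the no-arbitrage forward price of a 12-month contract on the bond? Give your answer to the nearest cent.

CHF 86.93

PV(coupons) I = 1.02·e^(−0.0107·1/12) + 1.40·e^(−0.0107·2/12) + 1.56·e^(−0.0107·7/12) + 2.74·e^(−0.0107·9/12)
I = 1.0191 + 1.3975 + 1.5503 + 2.7181 = 6.6850
F = (S − I)·e^(rT) = (92.69 − 6.6850) · e^(0.0107·12/12)
= 86.0050 · e^0.010700 = 86.0050 × 1.010757 = CHF 86.93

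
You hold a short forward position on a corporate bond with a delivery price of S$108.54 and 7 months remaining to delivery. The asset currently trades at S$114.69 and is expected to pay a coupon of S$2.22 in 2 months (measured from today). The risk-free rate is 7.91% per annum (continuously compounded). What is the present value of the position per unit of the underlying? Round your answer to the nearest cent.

PV(remaining coupons) I = 2.22·e^(−0.0791·2/12) = 2.1909
Current forward F = (S − I)·e^(rT) = (114.69 − 2.1909)·e^(0.0791·7/12) = 112.4991 × 1.047223 = 117.8116
Value (long) = (F − K)·e^(−rT) = (117.8116 − 108.54) × 0.954907 = 8.8535
Short position value = −(long value) = -S$8.85

-S$8.85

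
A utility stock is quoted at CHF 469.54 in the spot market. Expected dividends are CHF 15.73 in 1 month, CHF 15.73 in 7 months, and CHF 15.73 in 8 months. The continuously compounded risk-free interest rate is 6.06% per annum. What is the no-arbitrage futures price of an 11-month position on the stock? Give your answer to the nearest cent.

PV(dividends) I = 15.73·e^(−0.0606·1/12) + 15.73·e^(−0.0606·7/12) + 15.73·e^(−0.0606·8/12)
I = 15.6508 + 15.1837 + 15.1072 = 45.9417
F = (S − I)·e^(rT) = (469.54 − 45.9417) · e^(0.0606·11/12)
= 423.5983 · e^0.055550 = 423.5983 × 1.057122 = CHF 447.80

CHF 447.80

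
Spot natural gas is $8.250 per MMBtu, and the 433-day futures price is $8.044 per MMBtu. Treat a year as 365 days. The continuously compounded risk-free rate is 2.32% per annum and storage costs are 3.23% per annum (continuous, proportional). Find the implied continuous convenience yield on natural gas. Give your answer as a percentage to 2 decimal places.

7.68%

F = S·e^((r+u−y)T) ⇒ (r+u−y) = ln(F/S)/T
ln(8.044/8.250) = -0.025287; /T ⇒ -0.021316
y = r + u − ln(F/S)/T = 0.0232 + 0.0323 + 0.021316 = 0.076816
y = 7.68%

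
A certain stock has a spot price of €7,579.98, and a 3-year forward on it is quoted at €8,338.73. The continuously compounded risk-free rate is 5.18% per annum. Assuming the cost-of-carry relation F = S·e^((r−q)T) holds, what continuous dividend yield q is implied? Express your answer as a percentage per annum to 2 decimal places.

2.00%

From F = S·e^((r−q)T): (r − q) = ln(F/S)/T
ln(8338.73/7579.98) = ln(1.100099) = 0.095400
(r − q) = 0.095400 / (3) = 0.031800
q = r − ln(F/S)/T = 0.0518 − 0.031800 = 0.020000
q = 2.00%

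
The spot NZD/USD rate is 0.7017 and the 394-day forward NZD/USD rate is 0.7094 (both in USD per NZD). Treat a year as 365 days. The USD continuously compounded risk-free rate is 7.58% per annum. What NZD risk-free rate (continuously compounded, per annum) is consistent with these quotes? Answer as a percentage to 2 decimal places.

6.57%

F = S·e^((r_USD − r_NZD)T) ⇒ r_NZD = r_USD − ln(F/S)/T
ln(0.7094/0.7017) = 0.010914; /(394/365) = 0.010111
r_NZD = 0.0758 − 0.010111 = 0.065689
r_NZD = 6.57%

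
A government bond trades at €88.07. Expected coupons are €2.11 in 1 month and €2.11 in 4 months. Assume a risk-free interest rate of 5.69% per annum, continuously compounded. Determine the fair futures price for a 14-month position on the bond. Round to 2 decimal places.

PV(coupons) I = 2.11·e^(−0.0569·1/12) + 2.11·e^(−0.0569·4/12)
I = 2.1000 + 2.0704 = 4.1704
F = (S − I)·e^(rT) = (88.07 − 4.1704) · e^(0.0569·14/12)
= 83.8996 · e^0.066383 = 83.8996 × 1.068636 = €89.66

€89.66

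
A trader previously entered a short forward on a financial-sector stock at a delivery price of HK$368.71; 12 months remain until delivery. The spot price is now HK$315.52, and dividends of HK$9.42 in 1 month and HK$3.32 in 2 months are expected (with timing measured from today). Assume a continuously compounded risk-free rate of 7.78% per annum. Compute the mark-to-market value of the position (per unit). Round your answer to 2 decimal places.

PV(remaining dividends) I = 9.42·e^(−0.0778·1/12) + 3.32·e^(−0.0778·2/12) = 12.6364
Current forward F = (S − I)·e^(rT) = (315.52 − 12.6364)·e^(0.0778·12/12) = 302.8836 × 1.080906 = 327.3887
Value (long) = (F − K)·e^(−rT) = (327.3887 − 368.71) × 0.925149 = -38.2284
Short position value = −(long value) = HK$38.23

HK$38.23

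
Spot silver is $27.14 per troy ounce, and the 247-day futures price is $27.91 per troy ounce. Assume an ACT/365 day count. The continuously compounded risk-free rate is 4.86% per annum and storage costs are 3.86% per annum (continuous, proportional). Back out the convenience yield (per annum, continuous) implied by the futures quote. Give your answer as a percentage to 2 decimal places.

4.59%

F = S·e^((r+u−y)T) ⇒ (r+u−y) = ln(F/S)/T
ln(27.91/27.14) = 0.027976; /T ⇒ 0.041341
y = r + u − ln(F/S)/T = 0.0486 + 0.0386 − 0.041341 = 0.045859
y = 4.59%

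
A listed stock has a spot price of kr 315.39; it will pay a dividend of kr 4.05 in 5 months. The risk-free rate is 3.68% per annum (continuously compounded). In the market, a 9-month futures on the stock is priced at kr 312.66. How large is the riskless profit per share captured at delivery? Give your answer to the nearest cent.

PV(dividends) I = 4.05·e^(−0.0368·5/12) = 3.9884
Fair futures F* = (S − I)·e^(rT) = (315.39 − 3.9884)·e^0.027600 = 311.4016 × 1.027984 = 320.1159
Market kr 312.66 < fair 320.1159: forward underpriced → reverse cash-and-carry (short the stock, invest proceeds at r, pay the dividends, go long the forward).
Profit at T = |F_mkt − F*| = |312.66 − 320.1159| = kr 7.46 per share

kr 7.46 per share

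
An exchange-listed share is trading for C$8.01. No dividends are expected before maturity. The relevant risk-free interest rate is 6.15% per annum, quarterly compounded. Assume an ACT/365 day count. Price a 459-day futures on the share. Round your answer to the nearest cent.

C$8.65

F = S · (1+r/4)^(4T)
= 8.01 × 1.079772
F = C$8.65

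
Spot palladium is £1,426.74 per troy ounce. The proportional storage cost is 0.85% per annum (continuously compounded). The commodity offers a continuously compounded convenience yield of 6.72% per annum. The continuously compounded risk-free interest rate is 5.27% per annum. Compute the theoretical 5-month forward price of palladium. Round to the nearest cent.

Net carry = r + u − y = 0.0527 + 0.0085 − 0.0672 = -0.0060
F = S·e^((r+u−y)T) = 1426.74 · e^(-0.0060 × 5/12) = 1426.74 · e^-0.00250000
= 1426.74 × 0.99750312 = £1,423.18 per troy ounce

£1,423.18 per troy ounce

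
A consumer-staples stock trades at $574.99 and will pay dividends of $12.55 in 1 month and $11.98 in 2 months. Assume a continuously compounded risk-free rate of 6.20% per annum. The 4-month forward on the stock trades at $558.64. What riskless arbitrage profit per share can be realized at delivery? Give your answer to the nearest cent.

$3.51 per share

PV(dividends) I = 12.55·e^(−0.0620·1/12) + 11.98·e^(−0.0620·2/12) = 24.3422
Fair forward F* = (S − I)·e^(rT) = (574.99 − 24.3422)·e^0.020667 = 550.6478 × 1.020882 = 562.1464
Market $558.64 < fair 562.1464: forward underpriced → reverse cash-and-carry (short the stock, invest proceeds at r, pay the dividends, go long the forward).
Profit at T = |F_mkt − F*| = |558.64 − 562.1464| = $3.51 per share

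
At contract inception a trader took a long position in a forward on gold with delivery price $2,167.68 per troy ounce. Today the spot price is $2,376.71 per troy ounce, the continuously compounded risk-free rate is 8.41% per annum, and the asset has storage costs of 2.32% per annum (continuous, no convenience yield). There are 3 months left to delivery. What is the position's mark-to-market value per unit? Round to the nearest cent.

Current fair forward for the remaining 3 months: F = S·e^((r + u)·T), (r + u) = 0.0841 + 0.0232 = 0.1073
F = 2376.71 · e^(0.1073 × 3/12) = 2376.71 × 1.02718803 = 2441.3281
Value of long forward = (F − K)·e^(−rT) = (2441.3281 − 2167.68) · e^(−0.0841·3/12)
= 273.6481 × 0.97919448 = 267.95

$267.95 per troy ounce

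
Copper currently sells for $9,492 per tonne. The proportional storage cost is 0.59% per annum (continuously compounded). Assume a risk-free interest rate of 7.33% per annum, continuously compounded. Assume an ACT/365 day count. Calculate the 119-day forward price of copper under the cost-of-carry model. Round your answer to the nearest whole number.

$9,740 per tonne

Net carry = r + u − y = 0.0733 + 0.0059 − 0.0000 = 0.0792
F = S·e^((r+u−y)T) = 9492 · e^(0.0792 × 119/365) = 9492 · e^0.025821
= 9492 × 1.026157 = $9,740 per tonne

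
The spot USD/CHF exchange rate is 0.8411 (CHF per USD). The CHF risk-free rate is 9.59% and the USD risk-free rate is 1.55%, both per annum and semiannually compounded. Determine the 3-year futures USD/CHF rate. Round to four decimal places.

1.0636

By covered interest parity, F = S · (1+r_CHF/2)^(2T) / (1+r_USD/2)^(2T)
= 0.8411 × 1.324474 / 1.047410 = 0.8411 × 1.264523
F = 1.0636 CHF per USD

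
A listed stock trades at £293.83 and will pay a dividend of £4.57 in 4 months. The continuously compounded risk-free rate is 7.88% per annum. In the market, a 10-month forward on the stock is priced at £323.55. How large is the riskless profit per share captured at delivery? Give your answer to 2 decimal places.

PV(dividends) I = 4.57·e^(−0.0788·4/12) = 4.4515
Fair forward F* = (S − I)·e^(rT) = (293.83 − 4.4515)·e^0.065667 = 289.3785 × 1.067871 = 309.0189
Market £323.55 > fair 309.0189: forward overpriced → cash-and-carry (borrow at r, buy the stock and collect the dividends, short the forward).
Profit at T = |F_mkt − F*| = |323.55 − 309.0189| = £14.53 per share

£14.53 per share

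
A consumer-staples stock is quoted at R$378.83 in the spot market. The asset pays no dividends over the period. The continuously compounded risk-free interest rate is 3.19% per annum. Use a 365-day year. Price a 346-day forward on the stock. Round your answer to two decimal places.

R$390.46

F = S·e^(rT) = 378.83 · e^(0.0319 × 346/365)
= 378.83 · e^0.030239 = 378.83 × 1.030701
F = R$390.46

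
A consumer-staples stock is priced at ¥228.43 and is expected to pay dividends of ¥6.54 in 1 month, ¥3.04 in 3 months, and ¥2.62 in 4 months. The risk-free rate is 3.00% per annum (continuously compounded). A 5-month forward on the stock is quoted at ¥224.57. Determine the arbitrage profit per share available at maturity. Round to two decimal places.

¥5.55 per share

PV(dividends) I = 6.54·e^(−0.0300·1/12) + 3.04·e^(−0.0300·3/12) + 2.62·e^(−0.0300·4/12) = 12.1349
Fair forward F* = (S − I)·e^(rT) = (228.43 − 12.1349)·e^0.012500 = 216.2951 × 1.012578 = 219.0157
Market ¥224.57 > fair 219.0157: forward overpriced → cash-and-carry (borrow at r, buy the stock and collect the dividends, short the forward).
Profit at T = |F_mkt − F*| = |224.57 − 219.0157| = ¥5.55 per share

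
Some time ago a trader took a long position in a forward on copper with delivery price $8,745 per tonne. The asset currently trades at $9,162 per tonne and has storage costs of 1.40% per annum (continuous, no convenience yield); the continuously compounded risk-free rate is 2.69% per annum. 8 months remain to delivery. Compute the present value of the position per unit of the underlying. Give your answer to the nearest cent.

Current fair forward for the remaining 8 months: F = S·e^((r + u)·T), (r + u) = 0.0269 + 0.0140 = 0.0409
F = 9162 · e^(0.0409 × 8/12) = 9162 × 1.02764180 = 9415.2542
Value of long forward = (F − K)·e^(−rT) = (9415.2542 − 8745) · e^(−0.0269·8/12)
= 670.2542 × 0.98222651 = 658.34

$658.34 per tonne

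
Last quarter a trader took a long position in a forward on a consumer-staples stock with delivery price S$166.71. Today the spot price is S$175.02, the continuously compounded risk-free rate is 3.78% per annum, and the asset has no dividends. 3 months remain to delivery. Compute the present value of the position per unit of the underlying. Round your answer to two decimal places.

S$9.88

Current fair forward for the remaining 3 months: F = S·e^(r·T), r = 0.0378
F = 175.02 · e^(0.0378 × 3/12) = 175.02 × 1.009495 = 176.6818
Value of long forward = (F − K)·e^(−rT) = (176.6818 − 166.71) · e^(−0.0378·3/12)
= 9.9718 × 0.990595 = 9.88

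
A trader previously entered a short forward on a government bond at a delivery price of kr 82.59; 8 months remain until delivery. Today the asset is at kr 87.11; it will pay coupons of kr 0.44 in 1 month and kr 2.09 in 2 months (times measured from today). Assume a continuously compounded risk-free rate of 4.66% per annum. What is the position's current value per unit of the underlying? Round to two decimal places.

-kr 4.53

PV(remaining coupons) I = 0.44·e^(−0.0466·1/12) + 2.09·e^(−0.0466·2/12) = 2.5121
Current forward F = (S − I)·e^(rT) = (87.11 − 2.5121)·e^(0.0466·8/12) = 84.5979 × 1.031554 = 87.2673
Value (long) = (F − K)·e^(−rT) = (87.2673 − 82.59) × 0.969411 = 4.5342
Short position value = −(long value) = -kr 4.53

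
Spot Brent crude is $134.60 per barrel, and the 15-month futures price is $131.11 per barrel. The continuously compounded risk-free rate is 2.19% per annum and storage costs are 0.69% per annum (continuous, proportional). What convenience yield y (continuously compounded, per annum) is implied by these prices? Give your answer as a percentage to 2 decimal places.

F = S·e^((r+u−y)T) ⇒ (r+u−y) = ln(F/S)/T
ln(131.11/134.60) = -0.026271; /T ⇒ -0.021017
y = r + u − ln(F/S)/T = 0.0219 + 0.0069 + 0.021017 = 0.049817
y = 4.98%

4.98%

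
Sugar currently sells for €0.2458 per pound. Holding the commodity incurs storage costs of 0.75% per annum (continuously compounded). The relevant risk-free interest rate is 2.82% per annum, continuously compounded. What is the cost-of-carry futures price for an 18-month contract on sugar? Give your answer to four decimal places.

€0.2593 per pound

Net carry = r + u − y = 0.0282 + 0.0075 − 0.0000 = 0.0357
F = S·e^((r+u−y)T) = 0.2458 · e^(0.0357 × 18/12) = 0.2458 · e^0.053550
= 0.2458 × 1.055010 = €0.2593 per pound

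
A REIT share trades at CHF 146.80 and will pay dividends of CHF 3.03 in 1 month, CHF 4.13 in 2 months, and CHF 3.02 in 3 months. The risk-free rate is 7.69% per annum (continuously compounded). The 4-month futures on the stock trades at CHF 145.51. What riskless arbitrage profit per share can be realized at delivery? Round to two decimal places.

PV(dividends) I = 3.03·e^(−0.0769·1/12) + 4.13·e^(−0.0769·2/12) + 3.02·e^(−0.0769·3/12) = 10.0505
Fair futures F* = (S − I)·e^(rT) = (146.80 − 10.0505)·e^0.025633 = 136.7495 × 1.025964 = 140.3001
Market CHF 145.51 > fair 140.3001: forward overpriced → cash-and-carry (borrow at r, buy the stock and collect the dividends, short the forward).
Profit at T = |F_mkt − F*| = |145.51 − 140.3001| = CHF 5.21 per share

CHF 5.21 per share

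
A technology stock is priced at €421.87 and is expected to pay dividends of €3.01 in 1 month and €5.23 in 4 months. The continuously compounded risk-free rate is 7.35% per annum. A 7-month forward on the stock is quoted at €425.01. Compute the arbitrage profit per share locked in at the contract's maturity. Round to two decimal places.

PV(dividends) I = 3.01·e^(−0.0735·1/12) + 5.23·e^(−0.0735·4/12) = 8.0950
Fair forward F* = (S − I)·e^(rT) = (421.87 − 8.0950)·e^0.042875 = 413.7750 × 1.043807 = 431.9012
Market €425.01 < fair 431.9012: forward underpriced → reverse cash-and-carry (short the stock, invest proceeds at r, pay the dividends, go long the forward).
Profit at T = |F_mkt − F*| = |425.01 − 431.9012| = €6.89 per share

€6.89 per share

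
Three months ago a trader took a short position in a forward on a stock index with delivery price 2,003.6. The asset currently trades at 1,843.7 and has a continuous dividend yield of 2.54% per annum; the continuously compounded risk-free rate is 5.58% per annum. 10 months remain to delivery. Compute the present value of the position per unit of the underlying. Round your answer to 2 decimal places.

Current fair forward for the remaining 10 months: F = S·e^((r − q)·T), (r − q) = 0.0558 − 0.0254 = 0.0304
F = 1843.7 · e^(0.0304 × 10/12) = 1843.7 × 1.02565695 = 1891.0037
Value of long forward = (F − K)·e^(−rT) = (1891.0037 − 2003.6) · e^(−0.0558·10/12)
= -112.5963 × 0.95456456 = -107.48
Short position value = −(long value) = 107.48

107.48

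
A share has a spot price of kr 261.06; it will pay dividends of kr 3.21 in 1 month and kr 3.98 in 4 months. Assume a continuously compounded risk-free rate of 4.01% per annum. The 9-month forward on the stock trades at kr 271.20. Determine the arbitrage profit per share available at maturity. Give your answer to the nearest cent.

kr 9.51 per share

PV(dividends) I = 3.21·e^(−0.0401·1/12) + 3.98·e^(−0.0401·4/12) = 7.1264
Fair forward F* = (S − I)·e^(rT) = (261.06 − 7.1264)·e^0.030075 = 253.9336 × 1.030532 = 261.6867
Market kr 271.20 > fair 261.6867: forward overpriced → cash-and-carry (borrow at r, buy the stock and collect the dividends, short the forward).
Profit at T = |F_mkt − F*| = |271.20 − 261.6867| = kr 9.51 per share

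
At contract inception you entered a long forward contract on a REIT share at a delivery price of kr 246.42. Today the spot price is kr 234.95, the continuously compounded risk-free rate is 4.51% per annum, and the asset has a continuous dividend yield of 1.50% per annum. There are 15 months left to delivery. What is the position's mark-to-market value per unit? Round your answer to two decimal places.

Current fair forward for the remaining 15 months: F = S·e^((r − q)·T), (r − q) = 0.0451 − 0.0150 = 0.0301
F = 234.95 · e^(0.0301 × 15/12) = 234.95 × 1.038342 = 243.9585
Value of long forward = (F − K)·e^(−rT) = (243.9585 − 246.42) · e^(−0.0451·15/12)
= -2.4615 × 0.945185 = -2.33

-kr 2.33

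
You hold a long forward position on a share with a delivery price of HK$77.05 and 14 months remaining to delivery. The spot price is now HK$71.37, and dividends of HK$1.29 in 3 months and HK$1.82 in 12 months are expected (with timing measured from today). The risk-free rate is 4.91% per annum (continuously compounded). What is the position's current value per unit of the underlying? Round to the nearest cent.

-HK$4.40

PV(remaining dividends) I = 1.29·e^(−0.0491·3/12) + 1.82·e^(−0.0491·12/12) = 3.0071
Current forward F = (S − I)·e^(rT) = (71.37 − 3.0071)·e^(0.0491·14/12) = 68.3629 × 1.058956 = 72.3933
Value (long) = (F − K)·e^(−rT) = (72.3933 − 77.05) × 0.944326 = -4.3974
Value = -HK$4.40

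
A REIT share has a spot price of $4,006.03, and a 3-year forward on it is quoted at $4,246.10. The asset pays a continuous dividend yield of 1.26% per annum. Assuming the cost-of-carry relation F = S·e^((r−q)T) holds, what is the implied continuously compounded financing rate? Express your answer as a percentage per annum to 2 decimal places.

From F = S·e^((r−q)T): (r − q) = ln(F/S)/T
ln(4246.10/4006.03) = ln(1.059927) = 0.058200
(r − q) = 0.058200 / (3) = 0.019400
r = ln(F/S)/T + q = 0.019400 + 0.0126 = 0.032000
r = 3.20%

3.20%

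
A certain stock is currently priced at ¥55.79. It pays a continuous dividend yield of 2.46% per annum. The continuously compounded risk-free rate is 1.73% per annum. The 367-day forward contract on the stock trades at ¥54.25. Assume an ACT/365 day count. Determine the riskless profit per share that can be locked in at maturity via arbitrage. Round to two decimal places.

¥1.13 per share

Fair forward: F* = S·e^(carry·T), with carry = (r − q) = 0.0173 − 0.0246 = -0.0073
F* = 55.79 · e^(-0.0073 × 367/365) = 55.79 · e^-0.007340 = 55.79 × 0.992687 = ¥55.3820
Market ¥54.25 < fair ¥55.3820: forward underpriced → reverse cash-and-carry (short spot, go long the forward).
At maturity, profit = |F_mkt − F*| = |54.25 − 55.3820| = ¥1.13 per share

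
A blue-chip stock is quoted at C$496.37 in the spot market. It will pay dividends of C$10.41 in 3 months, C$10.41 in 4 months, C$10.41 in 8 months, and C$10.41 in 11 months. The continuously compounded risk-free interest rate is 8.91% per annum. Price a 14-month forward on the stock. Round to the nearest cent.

PV(dividends) I = 10.41·e^(−0.0891·3/12) + 10.41·e^(−0.0891·4/12) + 10.41·e^(−0.0891·8/12) + 10.41·e^(−0.0891·11/12)
I = 10.1807 + 10.1054 + 9.8097 + 9.5936 = 39.6894
F = (S − I)·e^(rT) = (496.37 − 39.6894) · e^(0.0891·14/12)
= 456.6806 · e^0.103950 = 456.6806 × 1.109545 = C$506.71

C$506.71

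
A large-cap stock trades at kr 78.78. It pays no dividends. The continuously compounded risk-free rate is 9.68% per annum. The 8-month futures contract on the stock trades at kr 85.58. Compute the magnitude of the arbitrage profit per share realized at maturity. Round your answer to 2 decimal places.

kr 1.55 per share

Fair futures: F* = S·e^(carry·T), with carry = r = 0.0968
F* = 78.78 · e^(0.0968 × 8/12) = 78.78 · e^0.064533 = 78.78 × 1.066661 = kr 84.0316
Market kr 85.58 > fair kr 84.0316: forward overpriced → cash-and-carry (buy spot, short the forward).
At maturity, profit = |F_mkt − F*| = |85.58 − 84.0316| = kr 1.55 per share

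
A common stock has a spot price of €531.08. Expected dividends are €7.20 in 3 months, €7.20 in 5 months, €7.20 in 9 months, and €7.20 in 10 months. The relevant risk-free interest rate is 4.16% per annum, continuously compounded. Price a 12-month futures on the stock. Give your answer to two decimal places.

PV(dividends) I = 7.20·e^(−0.0416·3/12) + 7.20·e^(−0.0416·5/12) + 7.20·e^(−0.0416·9/12) + 7.20·e^(−0.0416·10/12)
I = 7.1255 + 7.0763 + 6.9788 + 6.9547 = 28.1353
F = (S − I)·e^(rT) = (531.08 − 28.1353) · e^(0.0416·12/12)
= 502.9447 · e^0.041600 = 502.9447 × 1.042477 = €524.31

€524.31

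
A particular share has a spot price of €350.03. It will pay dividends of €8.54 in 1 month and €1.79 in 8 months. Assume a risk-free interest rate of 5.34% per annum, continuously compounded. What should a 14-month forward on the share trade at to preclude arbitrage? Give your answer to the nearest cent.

€361.64

PV(dividends) I = 8.54·e^(−0.0534·1/12) + 1.79·e^(−0.0534·8/12)
I = 8.5021 + 1.7274 = 10.2295
F = (S − I)·e^(rT) = (350.03 − 10.2295) · e^(0.0534·14/12)
= 339.8005 · e^0.062300 = 339.8005 × 1.064282 = €361.64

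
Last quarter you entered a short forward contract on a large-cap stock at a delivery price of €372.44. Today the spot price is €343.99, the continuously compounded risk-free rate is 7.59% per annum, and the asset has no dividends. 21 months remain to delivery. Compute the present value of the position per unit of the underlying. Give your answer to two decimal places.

-€17.87

Current fair forward for the remaining 21 months: F = S·e^(r·T), r = 0.0759
F = 343.99 · e^(0.0759 × 21/12) = 343.99 × 1.142050 = 392.8538
Value of long forward = (F − K)·e^(−rT) = (392.8538 − 372.44) · e^(−0.0759·21/12)
= 20.4138 × 0.875618 = 17.87
Short position value = −(long value) = -€17.87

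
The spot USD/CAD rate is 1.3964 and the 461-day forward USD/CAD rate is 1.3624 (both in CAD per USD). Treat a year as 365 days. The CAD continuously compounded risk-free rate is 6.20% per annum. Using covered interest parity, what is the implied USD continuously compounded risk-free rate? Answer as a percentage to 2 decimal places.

8.15%

F = S·e^((r_CAD − r_USD)T) ⇒ r_USD = r_CAD − ln(F/S)/T
ln(1.3624/1.3964) = -0.024650; /(461/365) = -0.019517
r_USD = 0.0620 + 0.019517 = 0.081517
r_USD = 8.15%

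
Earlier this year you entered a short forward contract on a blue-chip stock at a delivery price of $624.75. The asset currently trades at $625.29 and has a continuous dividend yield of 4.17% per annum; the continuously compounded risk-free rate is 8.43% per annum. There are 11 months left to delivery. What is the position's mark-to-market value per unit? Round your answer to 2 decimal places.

Current fair forward for the remaining 11 months: F = S·e^((r − q)·T), (r − q) = 0.0843 − 0.0417 = 0.0426
F = 625.29 · e^(0.0426 × 11/12) = 625.29 × 1.039822 = 650.1903
Value of long forward = (F − K)·e^(−rT) = (650.1903 − 624.75) · e^(−0.0843·11/12)
= 25.4403 × 0.925635 = 23.55
Short position value = −(long value) = -$23.55

-$23.55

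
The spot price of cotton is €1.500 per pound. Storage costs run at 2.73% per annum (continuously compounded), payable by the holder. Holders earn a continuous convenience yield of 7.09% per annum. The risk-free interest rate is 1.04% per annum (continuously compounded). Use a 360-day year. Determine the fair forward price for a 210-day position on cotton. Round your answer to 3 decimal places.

€1.471 per pound

Net carry = r + u − y = 0.0104 + 0.0273 − 0.0709 = -0.0332
F = S·e^((r+u−y)T) = 1.500 · e^(-0.0332 × 210/360) = 1.500 · e^-0.019367
= 1.500 × 0.980819 = €1.471 per pound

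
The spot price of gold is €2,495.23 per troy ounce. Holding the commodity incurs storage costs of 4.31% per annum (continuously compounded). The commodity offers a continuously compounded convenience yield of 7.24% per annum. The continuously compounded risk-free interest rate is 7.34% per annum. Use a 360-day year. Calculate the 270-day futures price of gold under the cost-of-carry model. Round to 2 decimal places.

€2,579.14 per troy ounce

Net carry = r + u − y = 0.0734 + 0.0431 − 0.0724 = 0.0441
F = S·e^((r+u−y)T) = 2495.23 · e^(0.0441 × 270/360) = 2495.23 · e^0.03307500
= 2495.23 × 1.03362806 = €2,579.14 per troy ounce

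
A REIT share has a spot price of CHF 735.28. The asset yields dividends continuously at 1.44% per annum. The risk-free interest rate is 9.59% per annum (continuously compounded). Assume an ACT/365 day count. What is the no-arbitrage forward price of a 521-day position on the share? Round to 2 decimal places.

CHF 825.99

F = S·e^((r − q)T) = 735.28 · e^((0.0959 − 0.0144) × 521/365)
= 735.28 · e^0.116333 = 735.28 × 1.123370
F = CHF 825.99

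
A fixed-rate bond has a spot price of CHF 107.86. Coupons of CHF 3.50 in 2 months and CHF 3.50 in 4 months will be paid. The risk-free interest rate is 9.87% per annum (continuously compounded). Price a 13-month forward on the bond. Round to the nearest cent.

PV(coupons) I = 3.50·e^(−0.0987·2/12) + 3.50·e^(−0.0987·4/12)
I = 3.4429 + 3.3867 = 6.8296
F = (S − I)·e^(rT) = (107.86 − 6.8296) · e^(0.0987·13/12)
= 101.0304 · e^0.106925 = 101.0304 × 1.112851 = CHF 112.43

CHF 112.43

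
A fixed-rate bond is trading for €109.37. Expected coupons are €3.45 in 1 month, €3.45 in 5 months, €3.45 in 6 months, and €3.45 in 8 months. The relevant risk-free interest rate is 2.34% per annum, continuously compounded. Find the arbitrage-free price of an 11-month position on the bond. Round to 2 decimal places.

€97.78

PV(coupons) I = 3.45·e^(−0.0234·1/12) + 3.45·e^(−0.0234·5/12) + 3.45·e^(−0.0234·6/12) + 3.45·e^(−0.0234·8/12)
I = 3.4433 + 3.4165 + 3.4099 + 3.3966 = 13.6663
F = (S − I)·e^(rT) = (109.37 − 13.6663) · e^(0.0234·11/12)
= 95.7037 · e^0.021450 = 95.7037 × 1.021682 = €97.78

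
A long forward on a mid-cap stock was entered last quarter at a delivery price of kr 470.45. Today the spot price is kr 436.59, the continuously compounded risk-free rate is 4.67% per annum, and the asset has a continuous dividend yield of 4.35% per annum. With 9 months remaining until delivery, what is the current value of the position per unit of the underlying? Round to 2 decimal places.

-kr 31.68

Current fair forward for the remaining 9 months: F = S·e^((r − q)·T), (r − q) = 0.0467 − 0.0435 = 0.0032
F = 436.59 · e^(0.0032 × 9/12) = 436.59 × 1.002403 = 437.6391
Value of long forward = (F − K)·e^(−rT) = (437.6391 − 470.45) · e^(−0.0467·9/12)
= -32.8109 × 0.965581 = -31.68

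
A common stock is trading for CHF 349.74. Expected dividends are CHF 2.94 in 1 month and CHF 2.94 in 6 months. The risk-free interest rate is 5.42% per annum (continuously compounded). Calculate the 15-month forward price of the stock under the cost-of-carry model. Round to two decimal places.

PV(dividends) I = 2.94·e^(−0.0542·1/12) + 2.94·e^(−0.0542·6/12)
I = 2.9268 + 2.8614 = 5.7882
F = (S − I)·e^(rT) = (349.74 − 5.7882) · e^(0.0542·15/12)
= 343.9518 · e^0.067750 = 343.9518 × 1.070098 = CHF 368.06

CHF 368.06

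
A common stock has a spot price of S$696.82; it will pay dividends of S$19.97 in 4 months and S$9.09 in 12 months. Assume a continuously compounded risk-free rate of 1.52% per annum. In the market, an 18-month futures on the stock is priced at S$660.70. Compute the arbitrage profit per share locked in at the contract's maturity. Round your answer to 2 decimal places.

S$22.70 per share

PV(dividends) I = 19.97·e^(−0.0152·4/12) + 9.09·e^(−0.0152·12/12) = 28.8220
Fair futures F* = (S − I)·e^(rT) = (696.82 − 28.8220)·e^0.022800 = 667.9980 × 1.023062 = 683.4034
Market S$660.70 < fair 683.4034: forward underpriced → reverse cash-and-carry (short the stock, invest proceeds at r, pay the dividends, go long the forward).
Profit at T = |F_mkt − F*| = |660.70 − 683.4034| = S$22.70 per share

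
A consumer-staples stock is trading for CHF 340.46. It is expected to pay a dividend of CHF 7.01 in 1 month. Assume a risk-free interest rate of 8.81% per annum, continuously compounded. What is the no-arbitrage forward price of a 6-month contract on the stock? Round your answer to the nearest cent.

PV(dividends) I = 7.01·e^(−0.0881·1/12)
I = 6.9587
F = (S − I)·e^(rT) = (340.46 − 6.9587) · e^(0.0881·6/12)
= 333.5013 · e^0.044050 = 333.5013 × 1.045035 = CHF 348.52

CHF 348.52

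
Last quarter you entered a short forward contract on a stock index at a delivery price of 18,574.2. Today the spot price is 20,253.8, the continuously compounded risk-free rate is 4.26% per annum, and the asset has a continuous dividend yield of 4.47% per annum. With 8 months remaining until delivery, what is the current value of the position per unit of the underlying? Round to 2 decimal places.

Current fair forward for the remaining 8 months: F = S·e^((r − q)·T), (r − q) = 0.0426 − 0.0447 = -0.0021
F = 20253.8 · e^(-0.0021 × 8/12) = 20253.8 × 0.99860098 = 20225.4645
Value of long forward = (F − K)·e^(−rT) = (20225.4645 − 18574.2) · e^(−0.0426·8/12)
= 1651.2645 × 0.97199949 = 1605.03
Short position value = −(long value) = -1605.03

-1605.03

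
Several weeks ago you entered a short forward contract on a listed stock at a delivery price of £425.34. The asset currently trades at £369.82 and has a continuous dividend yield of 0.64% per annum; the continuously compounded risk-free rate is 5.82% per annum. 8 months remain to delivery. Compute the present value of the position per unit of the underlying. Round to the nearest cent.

£40.91

Current fair forward for the remaining 8 months: F = S·e^((r − q)·T), (r − q) = 0.0582 − 0.0064 = 0.0518
F = 369.82 · e^(0.0518 × 8/12) = 369.82 × 1.035137 = 382.8144
Value of long forward = (F − K)·e^(−rT) = (382.8144 − 425.34) · e^(−0.0582·8/12)
= -42.5256 × 0.961943 = -40.91
Short position value = −(long value) = £40.91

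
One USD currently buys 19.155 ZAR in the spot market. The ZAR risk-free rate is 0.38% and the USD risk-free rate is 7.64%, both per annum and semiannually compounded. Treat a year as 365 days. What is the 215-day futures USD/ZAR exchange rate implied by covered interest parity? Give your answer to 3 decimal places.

By covered interest parity, F = S · (1+r_ZAR/2)^(2T) / (1+r_USD/2)^(2T)
= 19.155 × 1.002239 / 1.045154 = 19.155 × 0.958939
F = 18.368 ZAR per USD

18.368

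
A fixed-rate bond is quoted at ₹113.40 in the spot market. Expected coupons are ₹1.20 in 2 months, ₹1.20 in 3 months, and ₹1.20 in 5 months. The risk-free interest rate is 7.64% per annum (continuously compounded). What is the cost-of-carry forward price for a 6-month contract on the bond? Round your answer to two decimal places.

₹114.15

PV(coupons) I = 1.20·e^(−0.0764·2/12) + 1.20·e^(−0.0764·3/12) + 1.20·e^(−0.0764·5/12)
I = 1.1848 + 1.1773 + 1.1624 = 3.5245
F = (S − I)·e^(rT) = (113.40 − 3.5245) · e^(0.0764·6/12)
= 109.8755 · e^0.038200 = 109.8755 × 1.038939 = ₹114.15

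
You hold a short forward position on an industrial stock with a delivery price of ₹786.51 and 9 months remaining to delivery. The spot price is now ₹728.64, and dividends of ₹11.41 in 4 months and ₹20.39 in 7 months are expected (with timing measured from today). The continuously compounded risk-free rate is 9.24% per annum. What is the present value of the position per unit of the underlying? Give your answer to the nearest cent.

PV(remaining dividends) I = 11.41·e^(−0.0924·4/12) + 20.39·e^(−0.0924·7/12) = 30.3840
Current forward F = (S − I)·e^(rT) = (728.64 − 30.3840)·e^(0.0924·9/12) = 698.2560 × 1.071758 = 748.3615
Value (long) = (F − K)·e^(−rT) = (748.3615 − 786.51) × 0.933047 = -35.5943
Short position value = −(long value) = ₹35.59

₹35.59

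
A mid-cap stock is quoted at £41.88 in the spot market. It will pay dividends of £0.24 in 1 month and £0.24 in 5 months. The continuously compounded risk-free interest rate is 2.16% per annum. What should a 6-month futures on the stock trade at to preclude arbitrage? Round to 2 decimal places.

£41.85

PV(dividends) I = 0.24·e^(−0.0216·1/12) + 0.24·e^(−0.0216·5/12)
I = 0.2396 + 0.2378 = 0.4774
F = (S − I)·e^(rT) = (41.88 − 0.4774) · e^(0.0216·6/12)
= 41.4026 · e^0.010800 = 41.4026 × 1.010859 = £41.85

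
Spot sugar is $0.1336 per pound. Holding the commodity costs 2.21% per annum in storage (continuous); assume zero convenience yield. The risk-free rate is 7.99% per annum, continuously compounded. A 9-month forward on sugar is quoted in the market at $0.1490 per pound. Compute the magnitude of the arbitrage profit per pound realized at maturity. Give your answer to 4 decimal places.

Fair forward: F* = S·e^(carry·T), with carry = (r + u) = 0.0799 + 0.0221 = 0.1020
F* = 0.1336 · e^(0.1020 × 9/12) = 0.1336 · e^0.076500 = 0.1336 × 1.079502 = $0.1442
Market $0.1490 > fair $0.1442: forward overpriced → cash-and-carry (buy spot, short the forward).
At maturity, profit = |F_mkt − F*| = |0.1490 − 0.1442| = $0.0048 per pound

$0.0048 per pound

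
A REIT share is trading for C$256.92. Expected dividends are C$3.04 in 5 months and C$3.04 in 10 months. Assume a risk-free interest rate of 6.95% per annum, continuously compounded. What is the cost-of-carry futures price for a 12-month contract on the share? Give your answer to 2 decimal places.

PV(dividends) I = 3.04·e^(−0.0695·5/12) + 3.04·e^(−0.0695·10/12)
I = 2.9532 + 2.8689 = 5.8221
F = (S − I)·e^(rT) = (256.92 − 5.8221) · e^(0.0695·12/12)
= 251.0979 · e^0.069500 = 251.0979 × 1.071972 = C$269.17

C$269.17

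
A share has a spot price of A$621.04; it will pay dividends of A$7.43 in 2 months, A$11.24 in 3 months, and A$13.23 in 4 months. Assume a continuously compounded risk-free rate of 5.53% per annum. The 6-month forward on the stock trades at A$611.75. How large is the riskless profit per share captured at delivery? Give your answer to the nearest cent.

A$5.62 per share

PV(dividends) I = 7.43·e^(−0.0553·2/12) + 11.24·e^(−0.0553·3/12) + 13.23·e^(−0.0553·4/12) = 31.4359
Fair forward F* = (S − I)·e^(rT) = (621.04 − 31.4359)·e^0.027650 = 589.6041 × 1.028036 = 606.1342
Market A$611.75 > fair 606.1342: forward overpriced → cash-and-carry (borrow at r, buy the stock and collect the dividends, short the forward).
Profit at T = |F_mkt − F*| = |611.75 − 606.1342| = A$5.62 per share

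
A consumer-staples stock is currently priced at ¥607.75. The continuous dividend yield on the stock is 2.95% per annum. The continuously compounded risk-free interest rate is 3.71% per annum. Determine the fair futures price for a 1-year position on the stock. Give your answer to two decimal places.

F = S·e^((r − q)T) = 607.75 · e^((0.0371 − 0.0295) × 1)
= 607.75 · e^0.007600 = 607.75 × 1.007629
F = ¥612.39

¥612.39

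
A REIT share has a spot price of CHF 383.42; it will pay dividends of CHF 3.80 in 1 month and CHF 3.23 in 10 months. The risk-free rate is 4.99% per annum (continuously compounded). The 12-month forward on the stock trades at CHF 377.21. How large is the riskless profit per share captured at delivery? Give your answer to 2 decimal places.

PV(dividends) I = 3.80·e^(−0.0499·1/12) + 3.23·e^(−0.0499·10/12) = 6.8827
Fair forward F* = (S − I)·e^(rT) = (383.42 − 6.8827)·e^0.049900 = 376.5373 × 1.051166 = 395.8032
Market CHF 377.21 < fair 395.8032: forward underpriced → reverse cash-and-carry (short the stock, invest proceeds at r, pay the dividends, go long the forward).
Profit at T = |F_mkt − F*| = |377.21 − 395.8032| = CHF 18.59 per share

CHF 18.59 per share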